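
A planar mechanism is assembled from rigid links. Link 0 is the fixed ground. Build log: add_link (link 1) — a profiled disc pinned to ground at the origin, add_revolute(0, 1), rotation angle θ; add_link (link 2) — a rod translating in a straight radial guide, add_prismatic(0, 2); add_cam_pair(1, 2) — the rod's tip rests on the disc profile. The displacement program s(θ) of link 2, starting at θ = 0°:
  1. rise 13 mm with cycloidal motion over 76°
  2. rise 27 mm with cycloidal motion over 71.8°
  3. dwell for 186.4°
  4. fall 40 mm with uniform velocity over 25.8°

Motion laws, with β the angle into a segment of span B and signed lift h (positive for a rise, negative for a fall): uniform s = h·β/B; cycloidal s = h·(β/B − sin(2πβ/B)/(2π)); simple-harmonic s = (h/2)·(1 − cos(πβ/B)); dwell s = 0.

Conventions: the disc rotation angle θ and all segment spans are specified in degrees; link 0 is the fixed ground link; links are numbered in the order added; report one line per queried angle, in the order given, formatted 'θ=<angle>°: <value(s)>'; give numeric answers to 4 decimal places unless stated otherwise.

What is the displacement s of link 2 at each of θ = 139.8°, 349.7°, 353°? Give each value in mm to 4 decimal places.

seg 1 [0°–76°] cycloidal, h=13: full span → s += 13 → s = 13.0000
seg 2 [76°–147.8°] cycloidal, h=27: θ=139.8° here. β=63.8, B=71.8. 27·(0.8886 − sin(2π·0.8886)/(2π)) = 26.7602 → s = 39.7602
seg 2 [76°–147.8°] cycloidal, h=27: full span → s += 27 → s = 40.0000
seg 3 [147.8°–334.2°] dwell: s stays 40.0000
seg 4 [334.2°–360°] uniform, h=-40: θ=349.7° here. β=15.5, B=25.8. -40·15.5/25.8 = -24.0310 → s = 15.9690
seg 4 [334.2°–360°] uniform, h=-40: θ=353° here. β=18.8, B=25.8. -40·18.8/25.8 = -29.1473 → s = 10.8527

θ=139.8°: 39.7602
θ=349.7°: 15.9690
θ=353°: 10.8527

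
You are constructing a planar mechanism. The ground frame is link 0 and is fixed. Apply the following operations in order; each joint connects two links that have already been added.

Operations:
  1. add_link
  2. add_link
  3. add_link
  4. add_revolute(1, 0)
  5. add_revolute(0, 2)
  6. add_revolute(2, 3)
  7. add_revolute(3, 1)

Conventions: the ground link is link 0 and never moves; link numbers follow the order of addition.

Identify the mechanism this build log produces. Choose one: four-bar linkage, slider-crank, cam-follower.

links: 4 (incl. ground); joints: 4 revolute, 0 prismatic, 0 higher (cam) pair, forming one closed loop
4 links in a single 4R loop → four-bar linkage

four-bar linkage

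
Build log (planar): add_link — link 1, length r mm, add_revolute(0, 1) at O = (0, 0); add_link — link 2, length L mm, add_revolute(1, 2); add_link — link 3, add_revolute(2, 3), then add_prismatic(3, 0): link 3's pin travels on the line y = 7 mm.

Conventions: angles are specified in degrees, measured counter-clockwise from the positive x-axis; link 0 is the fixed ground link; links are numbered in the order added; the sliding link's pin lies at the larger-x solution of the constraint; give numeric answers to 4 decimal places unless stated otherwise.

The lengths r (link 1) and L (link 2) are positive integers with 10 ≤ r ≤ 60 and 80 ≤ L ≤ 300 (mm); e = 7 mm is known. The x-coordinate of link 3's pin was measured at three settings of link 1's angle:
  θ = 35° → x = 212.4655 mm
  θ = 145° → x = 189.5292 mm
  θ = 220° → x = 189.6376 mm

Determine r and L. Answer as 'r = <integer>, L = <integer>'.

constraint per measurement: (x − r cos θ)² + (r sin θ − e)² = L²
subtracting the θ₁ and θ₂ equations cancels the r² and L² terms:
r = (x₁² − x₂²) / (2[(x₁cos θ₁ + e sin θ₁) − (x₂cos θ₂ + e sin θ₂)]) = 14.0000 → r = 14
L² = (x₁ − r cos θ₁)² + (r sin θ₁ − e)² = 40401.0043 → L = 201.0000 → L = 201
check at θ₃=220°: x = 189.6376 (printed 189.6376) ✓

r = 14, L = 201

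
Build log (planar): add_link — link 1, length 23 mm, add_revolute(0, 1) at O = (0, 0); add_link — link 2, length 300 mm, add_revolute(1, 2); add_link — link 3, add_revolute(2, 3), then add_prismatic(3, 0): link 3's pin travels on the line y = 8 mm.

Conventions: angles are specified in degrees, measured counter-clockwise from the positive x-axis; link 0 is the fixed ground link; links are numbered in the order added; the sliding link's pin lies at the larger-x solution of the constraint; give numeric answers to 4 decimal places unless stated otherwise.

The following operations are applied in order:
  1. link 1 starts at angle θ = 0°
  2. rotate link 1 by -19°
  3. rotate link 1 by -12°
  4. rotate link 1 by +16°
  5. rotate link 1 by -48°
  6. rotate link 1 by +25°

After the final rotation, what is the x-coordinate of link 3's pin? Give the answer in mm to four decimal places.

geometry: r = 23 mm, L = 300 mm, e = 8 mm; θ starts at 0°
rotate link 1 by -19°: θ ← 0° -19° = -19°
rotate link 1 by -12°: θ ← -19° -12° = -31°
rotate link 1 by +16°: θ ← -31° +16° = -15°
rotate link 1 by -48°: θ ← -15° -48° = -63°
rotate link 1 by +25°: θ ← -63° +25° = -38°
crank pin P = (r cos θ, r sin θ) = (18.124247, -14.160214)
h = r sin θ − e = -14.160214 − 8 = -22.160214
x = r cos θ + √(L² − h²) = 18.124247 + 299.180422 = 317.304669

317.3047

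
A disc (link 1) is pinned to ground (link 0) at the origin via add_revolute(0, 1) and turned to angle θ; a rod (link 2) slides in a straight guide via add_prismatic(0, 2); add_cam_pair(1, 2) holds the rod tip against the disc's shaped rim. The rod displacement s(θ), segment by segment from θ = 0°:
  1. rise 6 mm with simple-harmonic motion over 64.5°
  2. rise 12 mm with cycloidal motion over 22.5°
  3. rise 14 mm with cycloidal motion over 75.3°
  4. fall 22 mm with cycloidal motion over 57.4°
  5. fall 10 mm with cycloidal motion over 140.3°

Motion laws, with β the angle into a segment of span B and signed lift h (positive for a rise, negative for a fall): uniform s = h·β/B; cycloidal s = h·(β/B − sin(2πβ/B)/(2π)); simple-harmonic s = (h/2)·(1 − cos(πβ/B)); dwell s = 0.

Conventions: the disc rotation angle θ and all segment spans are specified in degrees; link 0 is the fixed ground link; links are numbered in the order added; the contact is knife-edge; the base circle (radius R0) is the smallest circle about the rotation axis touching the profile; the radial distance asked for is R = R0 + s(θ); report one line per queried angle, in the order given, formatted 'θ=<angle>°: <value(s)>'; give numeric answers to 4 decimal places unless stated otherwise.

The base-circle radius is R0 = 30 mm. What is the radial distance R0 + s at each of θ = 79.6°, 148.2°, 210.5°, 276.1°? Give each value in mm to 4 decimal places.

segment 1 (0° to 64.5°, simple-harmonic, h = 6) is passed completely: s = 0.0000 + (6) = 6.0000
θ = 79.6° falls in segment 2 (64.5° to 87°, cycloidal, h = 12): β = 79.6 − 64.5 = 15.1°, B = 22.5°; Δs = 12·(0.6711 − sin(2π·0.6711)/(2π)) = 9.7333; s = 6.0000 + 9.7333 = 15.7333
segment 2 (64.5° to 87°, cycloidal, h = 12) is passed completely: s = 6.0000 + (12) = 18.0000
θ = 148.2° falls in segment 3 (87° to 162.3°, cycloidal, h = 14): β = 148.2 − 87 = 61.2°, B = 75.3°; Δs = 14·(0.8127 − sin(2π·0.8127)/(2π)) = 13.4357; s = 18.0000 + 13.4357 = 31.4357
segment 3 (87° to 162.3°, cycloidal, h = 14) is passed completely: s = 18.0000 + (14) = 32.0000
θ = 210.5° falls in segment 4 (162.3° to 219.7°, cycloidal, h = -22): β = 210.5 − 162.3 = 48.2°, B = 57.4°; Δs = -22·(0.8397 − sin(2π·0.8397)/(2π)) = -21.4335; s = 32.0000 − 21.4335 = 10.5665
segment 4 (162.3° to 219.7°, cycloidal, h = -22) is passed completely: s = 32.0000 + (-22) = 10.0000
θ = 276.1° falls in segment 5 (219.7° to 360°, cycloidal, h = -10): β = 276.1 − 219.7 = 56.4°, B = 140.3°; Δs = -10·(0.4020 − sin(2π·0.4020)/(2π)) = -3.1007; s = 10.0000 − 3.1007 = 6.8993
θ=79.6°: R = R0 + s = 30 + 15.7333 = 45.7333
θ=148.2°: R = R0 + s = 30 + 31.4357 = 61.4357
θ=210.5°: R = R0 + s = 30 + 10.5665 = 40.5665
θ=276.1°: R = R0 + s = 30 + 6.8993 = 36.8993

θ=79.6°: 45.7333
θ=148.2°: 61.4357
θ=210.5°: 40.5665
θ=276.1°: 36.8993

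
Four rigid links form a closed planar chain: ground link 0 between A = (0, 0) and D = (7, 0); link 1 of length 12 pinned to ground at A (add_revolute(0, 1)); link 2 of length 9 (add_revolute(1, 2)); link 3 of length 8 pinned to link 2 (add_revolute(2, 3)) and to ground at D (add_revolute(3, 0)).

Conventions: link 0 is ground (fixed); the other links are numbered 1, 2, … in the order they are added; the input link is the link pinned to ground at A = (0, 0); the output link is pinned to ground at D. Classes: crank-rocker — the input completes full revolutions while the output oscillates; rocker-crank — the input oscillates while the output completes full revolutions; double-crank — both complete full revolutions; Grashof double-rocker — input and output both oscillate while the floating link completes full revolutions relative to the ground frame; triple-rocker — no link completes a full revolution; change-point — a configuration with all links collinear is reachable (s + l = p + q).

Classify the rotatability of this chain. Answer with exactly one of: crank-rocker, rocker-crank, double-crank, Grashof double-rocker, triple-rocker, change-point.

lengths: ground=7, input=12, coupler=9, output=8
sorted: s=7 (shortest), l=12 (longest), p+q=17
s + l = 19 vs p + q = 17
s + l > p + q → non-Grashof → no link fully rotates → triple-rocker

triple-rocker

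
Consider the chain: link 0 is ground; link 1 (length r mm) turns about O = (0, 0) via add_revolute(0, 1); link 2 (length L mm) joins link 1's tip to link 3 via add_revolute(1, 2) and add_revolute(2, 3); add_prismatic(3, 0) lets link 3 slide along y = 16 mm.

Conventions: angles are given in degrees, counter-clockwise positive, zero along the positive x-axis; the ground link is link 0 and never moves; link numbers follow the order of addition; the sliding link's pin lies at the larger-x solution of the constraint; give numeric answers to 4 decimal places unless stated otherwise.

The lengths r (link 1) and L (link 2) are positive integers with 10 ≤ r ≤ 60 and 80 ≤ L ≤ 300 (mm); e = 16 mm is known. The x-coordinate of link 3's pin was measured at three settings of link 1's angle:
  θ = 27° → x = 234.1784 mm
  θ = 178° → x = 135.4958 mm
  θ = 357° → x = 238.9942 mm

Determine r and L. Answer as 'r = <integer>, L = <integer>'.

constraint per measurement: (x − r cos θ)² + (r sin θ − e)² = L²
subtracting the θ₁ and θ₂ equations cancels the r² and L² terms:
r = (x₁² − x₂²) / (2[(x₁cos θ₁ + e sin θ₁) − (x₂cos θ₂ + e sin θ₂)]) = 52.0000 → r = 52
L² = (x₁ − r cos θ₁)² + (r sin θ₁ − e)² = 35344.0167 → L = 188.0000 → L = 188
check at θ₃=357°: x = 238.9942 (printed 238.9942) ✓

r = 52, L = 188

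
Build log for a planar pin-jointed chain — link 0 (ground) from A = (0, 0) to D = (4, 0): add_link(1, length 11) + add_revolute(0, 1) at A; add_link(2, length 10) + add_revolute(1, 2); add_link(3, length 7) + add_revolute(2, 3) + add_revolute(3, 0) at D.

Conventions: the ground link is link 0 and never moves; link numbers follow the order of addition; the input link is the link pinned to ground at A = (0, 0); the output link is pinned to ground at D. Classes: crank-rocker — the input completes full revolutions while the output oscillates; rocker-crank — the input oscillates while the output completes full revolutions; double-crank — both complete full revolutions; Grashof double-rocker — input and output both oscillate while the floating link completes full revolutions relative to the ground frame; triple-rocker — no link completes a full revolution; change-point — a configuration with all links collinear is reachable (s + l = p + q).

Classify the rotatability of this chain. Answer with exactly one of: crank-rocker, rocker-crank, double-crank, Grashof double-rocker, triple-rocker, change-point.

lengths: ground=4, input=11, coupler=10, output=7
sorted: s=4 (shortest), l=11 (longest), p+q=17
s + l = 15 vs p + q = 17
s + l < p + q (Grashof) with shortest = ground link → double-crank

double-crank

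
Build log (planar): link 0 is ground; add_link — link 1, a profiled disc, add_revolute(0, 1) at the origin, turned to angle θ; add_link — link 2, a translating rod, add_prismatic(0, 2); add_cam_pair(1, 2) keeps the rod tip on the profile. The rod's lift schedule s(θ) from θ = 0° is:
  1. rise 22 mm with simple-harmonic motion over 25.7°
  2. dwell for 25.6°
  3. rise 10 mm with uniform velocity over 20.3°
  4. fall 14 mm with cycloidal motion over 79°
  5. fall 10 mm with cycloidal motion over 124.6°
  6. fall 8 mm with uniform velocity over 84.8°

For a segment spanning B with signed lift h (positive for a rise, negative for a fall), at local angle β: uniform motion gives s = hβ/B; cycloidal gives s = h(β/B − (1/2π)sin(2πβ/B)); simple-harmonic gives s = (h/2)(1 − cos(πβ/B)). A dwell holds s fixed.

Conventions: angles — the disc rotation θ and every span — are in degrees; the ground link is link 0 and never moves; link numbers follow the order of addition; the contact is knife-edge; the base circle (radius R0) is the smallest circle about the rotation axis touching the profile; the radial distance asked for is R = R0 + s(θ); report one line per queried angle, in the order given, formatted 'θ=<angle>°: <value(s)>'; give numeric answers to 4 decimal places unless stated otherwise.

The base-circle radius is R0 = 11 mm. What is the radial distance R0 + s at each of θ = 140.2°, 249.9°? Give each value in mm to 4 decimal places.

seg 1 [0°–25.7°] simple-harmonic, h=22: full span → s += 22 → s = 22.0000
seg 2 [25.7°–51.3°] dwell: s stays 22.0000
seg 3 [51.3°–71.6°] uniform, h=10: full span → s += 10 → s = 32.0000
seg 4 [71.6°–150.6°] cycloidal, h=-14: θ=140.2° here. β=68.6, B=79. -14·(0.8684 − sin(2π·0.8684)/(2π)) = -13.7969 → s = 18.2031
seg 4 [71.6°–150.6°] cycloidal, h=-14: full span → s += -14 → s = 18.0000
seg 5 [150.6°–275.2°] cycloidal, h=-10: θ=249.9° here. β=99.3, B=124.6. -10·(0.7970 − sin(2π·0.7970)/(2π)) = -9.4923 → s = 8.5077
θ=140.2°: R = R0 + s = 11 + 18.2031 = 29.2031
θ=249.9°: R = R0 + s = 11 + 8.5077 = 19.5077

θ=140.2°: 29.2031
θ=249.9°: 19.5077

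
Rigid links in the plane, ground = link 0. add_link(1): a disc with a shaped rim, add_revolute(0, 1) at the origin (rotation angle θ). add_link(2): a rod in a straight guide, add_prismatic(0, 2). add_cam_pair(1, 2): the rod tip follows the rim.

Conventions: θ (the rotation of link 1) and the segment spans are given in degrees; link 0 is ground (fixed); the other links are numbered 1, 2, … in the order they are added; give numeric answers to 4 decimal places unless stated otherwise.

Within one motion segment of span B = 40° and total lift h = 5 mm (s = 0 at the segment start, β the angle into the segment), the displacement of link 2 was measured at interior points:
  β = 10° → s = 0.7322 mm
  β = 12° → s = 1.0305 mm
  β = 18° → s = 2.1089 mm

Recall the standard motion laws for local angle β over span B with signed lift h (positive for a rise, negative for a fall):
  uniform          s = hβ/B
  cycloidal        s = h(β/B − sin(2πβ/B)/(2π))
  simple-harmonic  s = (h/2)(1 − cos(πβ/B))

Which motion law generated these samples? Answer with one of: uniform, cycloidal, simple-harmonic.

candidates at β/B = r: uniform s = h·r (linear in β); cycloidal s = h·(r − sin(2πr)/(2π)); simple-harmonic s = (h/2)(1 − cos(πr))
β=10°: printed 0.7322 | uniform 1.2500, cycloidal 0.4542, simple-harmonic 0.7322
β=12°: printed 1.0305 | uniform 1.5000, cycloidal 0.7432, simple-harmonic 1.0305
β=18°: printed 2.1089 | uniform 2.2500, cycloidal 2.0041, simple-harmonic 2.1089
only one law matches every sample → simple-harmonic

simple-harmonic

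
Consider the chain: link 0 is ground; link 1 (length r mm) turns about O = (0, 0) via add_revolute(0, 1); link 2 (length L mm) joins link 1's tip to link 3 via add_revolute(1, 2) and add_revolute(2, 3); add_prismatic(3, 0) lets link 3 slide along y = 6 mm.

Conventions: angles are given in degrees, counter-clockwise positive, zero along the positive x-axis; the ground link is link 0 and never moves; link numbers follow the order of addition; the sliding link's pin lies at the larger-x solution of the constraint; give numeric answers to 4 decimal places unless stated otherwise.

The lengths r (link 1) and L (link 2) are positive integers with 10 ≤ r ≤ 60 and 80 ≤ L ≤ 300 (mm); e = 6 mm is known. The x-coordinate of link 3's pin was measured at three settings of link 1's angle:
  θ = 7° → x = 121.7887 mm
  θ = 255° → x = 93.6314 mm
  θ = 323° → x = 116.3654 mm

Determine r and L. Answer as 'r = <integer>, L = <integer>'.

constraint per measurement: (x − r cos θ)² + (r sin θ − e)² = L²
subtracting the θ₁ and θ₂ equations cancels the r² and L² terms:
r = (x₁² − x₂²) / (2[(x₁cos θ₁ + e sin θ₁) − (x₂cos θ₂ + e sin θ₂)]) = 20.0000 → r = 20
L² = (x₁ − r cos θ₁)² + (r sin θ₁ − e)² = 10404.0026 → L = 102.0000 → L = 102
check at θ₃=323°: x = 116.3654 (printed 116.3654) ✓

r = 20, L = 102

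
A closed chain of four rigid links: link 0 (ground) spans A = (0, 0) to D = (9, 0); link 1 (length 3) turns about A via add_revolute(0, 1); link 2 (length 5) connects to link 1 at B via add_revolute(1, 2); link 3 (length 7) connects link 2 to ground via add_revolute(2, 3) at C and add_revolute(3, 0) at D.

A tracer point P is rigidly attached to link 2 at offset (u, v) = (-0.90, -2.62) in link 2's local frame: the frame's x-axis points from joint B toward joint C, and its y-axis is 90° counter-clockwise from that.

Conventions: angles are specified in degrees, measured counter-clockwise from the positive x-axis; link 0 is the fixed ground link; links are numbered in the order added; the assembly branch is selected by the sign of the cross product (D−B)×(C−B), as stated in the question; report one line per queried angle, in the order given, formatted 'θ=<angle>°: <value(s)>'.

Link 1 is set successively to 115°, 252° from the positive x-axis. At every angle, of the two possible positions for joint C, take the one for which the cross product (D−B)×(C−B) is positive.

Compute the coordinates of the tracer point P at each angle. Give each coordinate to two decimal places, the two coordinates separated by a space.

A=(0,0), D=(9.00,0)
θ=115°: B = A + 3.00·(cos115°, sin115°) = (-1.2679, 2.7189)
θ=115°: |BD| = 10.6217
θ=115°: circle(B,5.00) ∩ circle(D,7.00): a=4.1811, h=2.7420
θ=115°:   candidates: C₊=(3.4758,4.2993) cross=29.124; C₋=(2.0721,-1.0019) cross=-29.124
θ=115°:   branch + wants cross > 0 → take C=(3.4758,4.2993) (cross=29.124)
θ=115°: ex = (C−B)/|BC| = (0.9487,0.3161); ey = (-0.3161,0.9487)
θ=115°: P = B + -0.90·ex + -2.62·ey = (-1.2936,-0.0512)
θ=252°: B = A + 3.00·(cos252°, sin252°) = (-0.9271, -2.8532)
θ=252°: |BD| = 10.3289
θ=252°: circle(B,5.00) ∩ circle(D,7.00): a=4.0027, h=2.9964
θ=252°:   candidates: C₊=(2.0922,1.1323) cross=30.950; C₋=(3.7476,-4.6273) cross=-30.950
θ=252°:   branch + wants cross > 0 → take C=(2.0922,1.1323) (cross=30.950)
θ=252°: ex = (C−B)/|BC| = (0.6038,0.7971); ey = (-0.7971,0.6038)
θ=252°: P = B + -0.90·ex + -2.62·ey = (0.6179,-5.1526)

θ=115°: -1.29 -0.05
θ=252°: 0.62 -5.15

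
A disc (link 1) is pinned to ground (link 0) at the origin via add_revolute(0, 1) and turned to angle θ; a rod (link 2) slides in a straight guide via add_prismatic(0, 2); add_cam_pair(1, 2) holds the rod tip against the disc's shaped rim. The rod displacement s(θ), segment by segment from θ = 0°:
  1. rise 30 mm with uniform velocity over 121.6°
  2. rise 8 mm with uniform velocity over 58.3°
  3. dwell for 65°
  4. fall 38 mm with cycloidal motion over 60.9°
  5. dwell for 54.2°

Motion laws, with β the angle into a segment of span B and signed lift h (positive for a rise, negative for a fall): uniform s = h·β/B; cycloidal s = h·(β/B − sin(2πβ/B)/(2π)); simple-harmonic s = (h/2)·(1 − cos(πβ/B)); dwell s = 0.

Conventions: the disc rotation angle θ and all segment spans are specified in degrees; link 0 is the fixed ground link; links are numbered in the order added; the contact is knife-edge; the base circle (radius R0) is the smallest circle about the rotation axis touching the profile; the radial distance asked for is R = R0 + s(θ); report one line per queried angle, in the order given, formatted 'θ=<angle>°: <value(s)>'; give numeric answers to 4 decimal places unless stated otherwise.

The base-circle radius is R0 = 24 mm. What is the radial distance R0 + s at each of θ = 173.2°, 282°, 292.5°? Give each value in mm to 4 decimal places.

segment 1 (0° to 121.6°, uniform, h = 30) is passed completely: s = 0.0000 + (30) = 30.0000
θ = 173.2° falls in segment 2 (121.6° to 179.9°, uniform, h = 8): β = 173.2 − 121.6 = 51.6°, B = 58.3°; Δs = 8·51.6/58.3 = 7.0806; s = 30.0000 + 7.0806 = 37.0806
segment 2 (121.6° to 179.9°, uniform, h = 8) is passed completely: s = 30.0000 + (8) = 38.0000
segment 3 (179.9° to 244.9°, dwell): s unchanged at 38.0000
θ = 282° falls in segment 4 (244.9° to 305.8°, cycloidal, h = -38): β = 282 − 244.9 = 37.1°, B = 60.9°; Δs = -38·(0.6092 − sin(2π·0.6092)/(2π)) = -26.9809; s = 38.0000 − 26.9809 = 11.0191
θ = 292.5° falls in segment 4 (244.9° to 305.8°, cycloidal, h = -38): β = 292.5 − 244.9 = 47.6°, B = 60.9°; Δs = -38·(0.7816 − sin(2π·0.7816)/(2π)) = -35.6302; s = 38.0000 − 35.6302 = 2.3698
θ=173.2°: R = R0 + s = 24 + 37.0806 = 61.0806
θ=282°: R = R0 + s = 24 + 11.0191 = 35.0191
θ=292.5°: R = R0 + s = 24 + 2.3698 = 26.3698

θ=173.2°: 61.0806
θ=282°: 35.0191
θ=292.5°: 26.3698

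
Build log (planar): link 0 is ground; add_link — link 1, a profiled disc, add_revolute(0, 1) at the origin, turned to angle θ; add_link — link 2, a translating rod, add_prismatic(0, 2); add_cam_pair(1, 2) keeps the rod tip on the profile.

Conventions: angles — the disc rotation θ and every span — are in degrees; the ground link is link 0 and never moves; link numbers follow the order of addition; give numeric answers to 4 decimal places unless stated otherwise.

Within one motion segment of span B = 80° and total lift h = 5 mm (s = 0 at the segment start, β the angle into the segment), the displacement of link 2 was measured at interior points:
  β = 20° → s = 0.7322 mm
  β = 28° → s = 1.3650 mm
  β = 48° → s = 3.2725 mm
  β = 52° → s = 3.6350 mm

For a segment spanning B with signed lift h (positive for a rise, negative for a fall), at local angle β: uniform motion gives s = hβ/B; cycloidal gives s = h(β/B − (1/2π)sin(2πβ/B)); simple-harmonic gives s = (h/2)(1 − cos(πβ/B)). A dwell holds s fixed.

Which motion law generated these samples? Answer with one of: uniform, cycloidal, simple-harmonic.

candidates at β/B = r: uniform s = h·r (linear in β); cycloidal s = h·(r − sin(2πr)/(2π)); simple-harmonic s = (h/2)(1 − cos(πr))
β=20°: printed 0.7322 | uniform 1.2500, cycloidal 0.4542, simple-harmonic 0.7322
β=28°: printed 1.3650 | uniform 1.7500, cycloidal 1.1062, simple-harmonic 1.3650
β=48°: printed 3.2725 | uniform 3.0000, cycloidal 3.4677, simple-harmonic 3.2725
β=52°: printed 3.6350 | uniform 3.2500, cycloidal 3.8938, simple-harmonic 3.6350
only one law matches every sample → simple-harmonic

simple-harmonic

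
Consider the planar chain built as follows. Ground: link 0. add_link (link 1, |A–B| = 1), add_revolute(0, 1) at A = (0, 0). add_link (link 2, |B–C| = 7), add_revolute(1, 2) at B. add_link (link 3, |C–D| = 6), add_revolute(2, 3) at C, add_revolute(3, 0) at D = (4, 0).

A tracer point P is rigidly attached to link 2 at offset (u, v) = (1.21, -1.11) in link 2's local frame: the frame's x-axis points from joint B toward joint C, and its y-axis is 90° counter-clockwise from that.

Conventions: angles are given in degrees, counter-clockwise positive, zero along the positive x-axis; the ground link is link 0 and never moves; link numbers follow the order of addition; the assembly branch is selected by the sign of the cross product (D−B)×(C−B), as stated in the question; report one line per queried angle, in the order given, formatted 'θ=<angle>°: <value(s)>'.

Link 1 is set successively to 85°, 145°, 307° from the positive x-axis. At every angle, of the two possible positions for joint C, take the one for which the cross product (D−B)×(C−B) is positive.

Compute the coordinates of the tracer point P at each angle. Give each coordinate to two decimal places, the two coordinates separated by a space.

A=(0,0), D=(4.00,0)
θ=85°: B = A + 1.00·(cos85°, sin85°) = (0.0872, 0.9962)
θ=85°: |BD| = 4.0377
θ=85°: circle(B,7.00) ∩ circle(D,6.00): a=3.6287, h=5.9860
θ=85°:   candidates: C₊=(5.0806,5.9019) cross=24.170; C₋=(2.1267,-5.7001) cross=-24.170
θ=85°:   branch + wants cross > 0 → take C=(5.0806,5.9019) (cross=24.170)
θ=85°: ex = (C−B)/|BC| = (0.7133,0.7008); ey = (-0.7008,0.7133)
θ=85°: P = B + 1.21·ex + -1.11·ey = (1.7282,1.0524)
θ=145°: B = A + 1.00·(cos145°, sin145°) = (-0.8192, 0.5736)
θ=145°: |BD| = 4.8532
θ=145°: circle(B,7.00) ∩ circle(D,6.00): a=3.7659, h=5.9007
θ=145°:   candidates: C₊=(3.6177,5.9878) cross=28.637; C₋=(2.2230,-5.7308) cross=-28.637
θ=145°:   branch + wants cross > 0 → take C=(3.6177,5.9878) (cross=28.637)
θ=145°: ex = (C−B)/|BC| = (0.6338,0.7735); ey = (-0.7735,0.6338)
θ=145°: P = B + 1.21·ex + -1.11·ey = (0.8063,0.8059)
θ=307°: B = A + 1.00·(cos307°, sin307°) = (0.6018, -0.7986)
θ=307°: |BD| = 3.4908
θ=307°: circle(B,7.00) ∩ circle(D,6.00): a=3.6074, h=5.9989
θ=307°:   candidates: C₊=(2.7411,5.8664) cross=20.941; C₋=(5.4860,-5.8131) cross=-20.941
θ=307°:   branch + wants cross > 0 → take C=(2.7411,5.8664) (cross=20.941)
θ=307°: ex = (C−B)/|BC| = (0.3056,0.9522); ey = (-0.9522,0.3056)
θ=307°: P = B + 1.21·ex + -1.11·ey = (2.0285,0.0142)

θ=85°: 1.73 1.05
θ=145°: 0.81 0.81
θ=307°: 2.03 0.01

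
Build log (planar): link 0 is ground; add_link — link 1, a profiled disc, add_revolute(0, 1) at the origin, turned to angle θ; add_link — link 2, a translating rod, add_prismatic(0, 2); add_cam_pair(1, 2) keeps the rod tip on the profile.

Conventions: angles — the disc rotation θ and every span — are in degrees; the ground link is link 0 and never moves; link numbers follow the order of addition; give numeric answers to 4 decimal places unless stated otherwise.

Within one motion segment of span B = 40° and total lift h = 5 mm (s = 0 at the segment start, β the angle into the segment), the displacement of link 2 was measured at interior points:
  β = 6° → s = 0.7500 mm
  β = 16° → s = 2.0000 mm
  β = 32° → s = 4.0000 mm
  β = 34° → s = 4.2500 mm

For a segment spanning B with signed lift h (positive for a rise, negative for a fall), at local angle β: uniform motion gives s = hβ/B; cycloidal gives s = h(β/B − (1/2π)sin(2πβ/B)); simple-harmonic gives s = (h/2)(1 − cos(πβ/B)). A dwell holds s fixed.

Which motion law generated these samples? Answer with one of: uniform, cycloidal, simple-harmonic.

candidates at β/B = r: uniform s = h·r (linear in β); cycloidal s = h·(r − sin(2πr)/(2π)); simple-harmonic s = (h/2)(1 − cos(πr))
β=6°: printed 0.7500 | uniform 0.7500, cycloidal 0.1062, simple-harmonic 0.2725
β=16°: printed 2.0000 | uniform 2.0000, cycloidal 1.5323, simple-harmonic 1.7275
β=32°: printed 4.0000 | uniform 4.0000, cycloidal 4.7568, simple-harmonic 4.5225
β=34°: printed 4.2500 | uniform 4.2500, cycloidal 4.8938, simple-harmonic 4.7275
only one law matches every sample → uniform

uniform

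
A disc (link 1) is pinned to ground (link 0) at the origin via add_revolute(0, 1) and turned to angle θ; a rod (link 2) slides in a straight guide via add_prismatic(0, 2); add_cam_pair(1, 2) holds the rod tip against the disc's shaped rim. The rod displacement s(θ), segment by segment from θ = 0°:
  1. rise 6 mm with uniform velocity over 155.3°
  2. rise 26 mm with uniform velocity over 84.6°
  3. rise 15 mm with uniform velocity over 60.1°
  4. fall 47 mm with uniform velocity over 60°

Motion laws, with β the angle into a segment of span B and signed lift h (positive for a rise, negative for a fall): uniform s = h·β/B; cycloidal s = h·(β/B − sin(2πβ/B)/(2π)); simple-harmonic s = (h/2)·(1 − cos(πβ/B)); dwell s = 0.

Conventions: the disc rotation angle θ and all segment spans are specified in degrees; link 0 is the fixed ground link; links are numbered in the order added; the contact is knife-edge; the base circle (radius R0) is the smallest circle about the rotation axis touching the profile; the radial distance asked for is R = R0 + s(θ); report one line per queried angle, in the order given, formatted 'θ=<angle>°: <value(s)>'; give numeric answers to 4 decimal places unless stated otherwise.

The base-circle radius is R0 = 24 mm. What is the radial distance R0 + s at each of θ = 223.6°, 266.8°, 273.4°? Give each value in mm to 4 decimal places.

segment 1 (0° to 155.3°, uniform, h = 6) is passed completely: s = 0.0000 + (6) = 6.0000
θ = 223.6° falls in segment 2 (155.3° to 239.9°, uniform, h = 26): β = 223.6 − 155.3 = 68.3°, B = 84.6°; Δs = 26·68.3/84.6 = 20.9905; s = 6.0000 + 20.9905 = 26.9905
segment 2 (155.3° to 239.9°, uniform, h = 26) is passed completely: s = 6.0000 + (26) = 32.0000
θ = 266.8° falls in segment 3 (239.9° to 300°, uniform, h = 15): β = 266.8 − 239.9 = 26.9°, B = 60.1°; Δs = 15·26.9/60.1 = 6.7138; s = 32.0000 + 6.7138 = 38.7138
θ = 273.4° falls in segment 3 (239.9° to 300°, uniform, h = 15): β = 273.4 − 239.9 = 33.5°, B = 60.1°; Δs = 15·33.5/60.1 = 8.3611; s = 32.0000 + 8.3611 = 40.3611
θ=223.6°: R = R0 + s = 24 + 26.9905 = 50.9905
θ=266.8°: R = R0 + s = 24 + 38.7138 = 62.7138
θ=273.4°: R = R0 + s = 24 + 40.3611 = 64.3611

θ=223.6°: 50.9905
θ=266.8°: 62.7138
θ=273.4°: 64.3611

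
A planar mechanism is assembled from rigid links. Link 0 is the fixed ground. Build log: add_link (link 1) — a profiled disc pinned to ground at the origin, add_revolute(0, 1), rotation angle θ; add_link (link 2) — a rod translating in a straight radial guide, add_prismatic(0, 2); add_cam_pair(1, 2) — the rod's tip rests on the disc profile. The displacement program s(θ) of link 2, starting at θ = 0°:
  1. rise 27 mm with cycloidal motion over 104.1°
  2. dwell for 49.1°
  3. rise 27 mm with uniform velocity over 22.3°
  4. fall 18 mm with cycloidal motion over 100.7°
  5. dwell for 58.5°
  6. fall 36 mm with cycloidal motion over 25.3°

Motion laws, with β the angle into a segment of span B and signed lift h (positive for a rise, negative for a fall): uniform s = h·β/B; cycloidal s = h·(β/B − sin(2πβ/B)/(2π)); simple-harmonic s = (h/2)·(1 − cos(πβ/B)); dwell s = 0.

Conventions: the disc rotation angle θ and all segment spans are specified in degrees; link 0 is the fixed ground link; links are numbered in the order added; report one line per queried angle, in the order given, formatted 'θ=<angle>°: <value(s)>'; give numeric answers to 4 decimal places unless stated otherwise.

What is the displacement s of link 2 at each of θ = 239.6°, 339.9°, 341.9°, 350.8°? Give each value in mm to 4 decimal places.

seg 1 [0°–104.1°] cycloidal, h=27: full span → s += 27 → s = 27.0000
seg 2 [104.1°–153.2°] dwell: s stays 27.0000
seg 3 [153.2°–175.5°] uniform, h=27: full span → s += 27 → s = 54.0000
seg 4 [175.5°–276.2°] cycloidal, h=-18: θ=239.6° here. β=64.1, B=100.7. -18·(0.6365 − sin(2π·0.6365)/(2π)) = -13.6250 → s = 40.3750
seg 4 [175.5°–276.2°] cycloidal, h=-18: full span → s += -18 → s = 36.0000
seg 5 [276.2°–334.7°] dwell: s stays 36.0000
seg 6 [334.7°–360°] cycloidal, h=-36: θ=339.9° here. β=5.2, B=25.3. -36·(0.2055 − sin(2π·0.2055)/(2π)) = -1.8918 → s = 34.1082
seg 6 [334.7°–360°] cycloidal, h=-36: θ=341.9° here. β=7.2, B=25.3. -36·(0.2846 − sin(2π·0.2846)/(2π)) = -4.6502 → s = 31.3498
seg 6 [334.7°–360°] cycloidal, h=-36: θ=350.8° here. β=16.1, B=25.3. -36·(0.6364 − sin(2π·0.6364)/(2π)) = -27.2392 → s = 8.7608

θ=239.6°: 40.3750
θ=339.9°: 34.1082
θ=341.9°: 31.3498
θ=350.8°: 8.7608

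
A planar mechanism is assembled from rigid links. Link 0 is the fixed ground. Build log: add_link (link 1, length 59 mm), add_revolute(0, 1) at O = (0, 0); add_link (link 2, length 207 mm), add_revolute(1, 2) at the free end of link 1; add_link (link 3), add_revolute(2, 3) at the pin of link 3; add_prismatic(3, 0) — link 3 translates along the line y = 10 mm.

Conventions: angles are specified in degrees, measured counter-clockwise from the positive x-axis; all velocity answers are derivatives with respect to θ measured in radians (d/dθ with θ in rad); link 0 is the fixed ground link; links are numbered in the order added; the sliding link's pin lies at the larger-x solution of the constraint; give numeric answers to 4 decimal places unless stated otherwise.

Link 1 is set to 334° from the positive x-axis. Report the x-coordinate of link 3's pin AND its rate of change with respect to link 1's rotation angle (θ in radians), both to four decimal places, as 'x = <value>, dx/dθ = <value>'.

geometry: r = 59 mm, L = 207 mm, e = 10 mm
crank pin P = (r cos θ, r sin θ) = (53.028849, -25.863898)
h = r sin θ − e = -25.863898 − 10 = -35.863898
x = r cos θ + √(L² − h²) = 53.028849 + 203.869519 = 256.898368
dx/dθ = −r sin θ − h·r cos θ/√(L² − h²) (θ in radians; h = -35.863898) = 35.192517

x = 256.8984, dx/dθ = 35.1925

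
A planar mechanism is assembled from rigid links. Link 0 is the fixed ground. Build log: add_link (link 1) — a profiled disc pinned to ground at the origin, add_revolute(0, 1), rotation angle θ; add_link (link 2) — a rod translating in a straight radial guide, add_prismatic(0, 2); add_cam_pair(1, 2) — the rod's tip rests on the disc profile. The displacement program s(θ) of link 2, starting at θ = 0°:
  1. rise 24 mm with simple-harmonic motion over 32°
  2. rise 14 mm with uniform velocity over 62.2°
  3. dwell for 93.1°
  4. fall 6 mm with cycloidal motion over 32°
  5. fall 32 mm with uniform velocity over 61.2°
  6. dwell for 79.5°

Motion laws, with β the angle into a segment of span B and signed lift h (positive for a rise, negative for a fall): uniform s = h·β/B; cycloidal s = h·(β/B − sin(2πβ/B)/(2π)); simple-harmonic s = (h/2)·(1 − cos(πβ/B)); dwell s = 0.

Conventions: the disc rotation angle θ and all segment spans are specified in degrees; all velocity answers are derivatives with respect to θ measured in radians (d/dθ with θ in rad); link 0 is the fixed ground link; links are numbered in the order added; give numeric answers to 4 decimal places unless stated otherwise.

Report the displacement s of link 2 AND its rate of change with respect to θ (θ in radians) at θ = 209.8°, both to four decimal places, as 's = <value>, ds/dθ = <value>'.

seg 1 [0°–32°] simple-harmonic, h=24: full span → s += 24 → s = 24.0000
seg 2 [32°–94.2°] uniform, h=14: full span → s += 14 → s = 38.0000
seg 3 [94.2°–187.3°] dwell: s stays 38.0000
seg 4 [187.3°–219.3°] cycloidal, h=-6: θ=209.8° here. β=22.5, B=32. -6·(0.7031 − sin(2π·0.7031)/(2π)) = -5.1326 → s = 32.8674
velocity in seg [187.3°–219.3°] (cycloidal), θ in radians: β = 22.5° = 0.3927 rad, B = 32° = 0.5585 rad; ds/dθ = (h/B)(1 − cos(2πβ/B)) = ((-6)/0.5585)(1 − cos(2π·0.7031)) = -13.861475 mm/rad

s = 32.8674, ds/dθ = -13.8615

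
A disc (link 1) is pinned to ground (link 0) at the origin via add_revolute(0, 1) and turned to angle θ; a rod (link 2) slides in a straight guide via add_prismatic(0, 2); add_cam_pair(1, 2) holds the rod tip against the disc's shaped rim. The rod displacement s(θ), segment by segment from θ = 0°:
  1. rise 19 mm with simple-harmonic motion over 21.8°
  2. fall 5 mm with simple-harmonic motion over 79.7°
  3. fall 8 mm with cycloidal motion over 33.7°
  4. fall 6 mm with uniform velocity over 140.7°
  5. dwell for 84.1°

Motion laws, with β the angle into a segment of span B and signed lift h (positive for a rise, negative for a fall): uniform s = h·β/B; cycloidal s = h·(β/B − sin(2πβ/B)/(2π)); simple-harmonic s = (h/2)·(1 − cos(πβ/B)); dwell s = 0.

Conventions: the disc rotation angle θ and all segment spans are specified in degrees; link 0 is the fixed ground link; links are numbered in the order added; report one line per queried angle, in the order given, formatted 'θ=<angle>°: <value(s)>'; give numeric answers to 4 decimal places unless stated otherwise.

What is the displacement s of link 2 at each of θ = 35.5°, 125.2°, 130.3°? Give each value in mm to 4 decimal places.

segment 1 (0° to 21.8°, simple-harmonic, h = 19) is passed completely: s = 0.0000 + (19) = 19.0000
θ = 35.5° falls in segment 2 (21.8° to 101.5°, simple-harmonic, h = -5): β = 35.5 − 21.8 = 13.7°, B = 79.7°; Δs = -5/2·(1 − cos(π·0.1719)) = -0.3558; s = 19.0000 − 0.3558 = 18.6442
segment 2 (21.8° to 101.5°, simple-harmonic, h = -5) is passed completely: s = 19.0000 + (-5) = 14.0000
θ = 125.2° falls in segment 3 (101.5° to 135.2°, cycloidal, h = -8): β = 125.2 − 101.5 = 23.7°, B = 33.7°; Δs = -8·(0.7033 − sin(2π·0.7033)/(2π)) = -6.8448; s = 14.0000 − 6.8448 = 7.1552
θ = 130.3° falls in segment 3 (101.5° to 135.2°, cycloidal, h = -8): β = 130.3 − 101.5 = 28.8°, B = 33.7°; Δs = -8·(0.8546 − sin(2π·0.8546)/(2π)) = -7.8448; s = 14.0000 − 7.8448 = 6.1552

θ=35.5°: 18.6442
θ=125.2°: 7.1552
θ=130.3°: 6.1552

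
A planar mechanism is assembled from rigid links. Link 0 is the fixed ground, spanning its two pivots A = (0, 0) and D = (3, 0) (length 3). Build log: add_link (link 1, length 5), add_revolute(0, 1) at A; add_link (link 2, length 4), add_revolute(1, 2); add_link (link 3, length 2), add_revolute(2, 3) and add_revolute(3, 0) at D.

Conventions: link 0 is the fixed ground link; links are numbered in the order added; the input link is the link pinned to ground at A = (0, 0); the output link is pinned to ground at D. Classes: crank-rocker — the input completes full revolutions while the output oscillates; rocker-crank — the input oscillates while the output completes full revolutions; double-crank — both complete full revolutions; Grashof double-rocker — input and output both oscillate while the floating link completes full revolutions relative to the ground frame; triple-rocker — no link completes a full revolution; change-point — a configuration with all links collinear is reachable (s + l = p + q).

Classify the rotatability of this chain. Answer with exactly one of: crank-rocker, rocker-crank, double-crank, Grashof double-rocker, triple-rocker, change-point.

lengths: ground=3, input=5, coupler=4, output=2
sorted: s=2 (shortest), l=5 (longest), p+q=7
s + l = 7 vs p + q = 7
s + l = p + q → change-point (collinear configuration reachable)

change-point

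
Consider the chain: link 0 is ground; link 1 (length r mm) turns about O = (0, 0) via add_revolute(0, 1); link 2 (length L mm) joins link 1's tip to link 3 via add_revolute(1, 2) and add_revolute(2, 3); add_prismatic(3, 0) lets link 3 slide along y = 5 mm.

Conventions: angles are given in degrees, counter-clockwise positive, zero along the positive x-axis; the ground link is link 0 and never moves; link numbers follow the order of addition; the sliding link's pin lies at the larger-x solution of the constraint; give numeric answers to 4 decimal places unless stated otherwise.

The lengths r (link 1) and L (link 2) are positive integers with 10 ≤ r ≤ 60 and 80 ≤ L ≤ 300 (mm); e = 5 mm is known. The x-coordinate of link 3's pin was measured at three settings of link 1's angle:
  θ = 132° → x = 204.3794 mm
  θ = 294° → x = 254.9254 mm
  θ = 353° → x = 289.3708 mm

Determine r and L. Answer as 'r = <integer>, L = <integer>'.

constraint per measurement: (x − r cos θ)² + (r sin θ − e)² = L²
subtracting the θ₁ and θ₂ equations cancels the r² and L² terms:
r = (x₁² − x₂²) / (2[(x₁cos θ₁ + e sin θ₁) − (x₂cos θ₂ + e sin θ₂)]) = 49.9999 → r = 50
L² = (x₁ − r cos θ₁)² + (r sin θ₁ − e)² = 57600.0179 → L = 240.0000 → L = 240
check at θ₃=353°: x = 289.3708 (printed 289.3708) ✓

r = 50, L = 240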